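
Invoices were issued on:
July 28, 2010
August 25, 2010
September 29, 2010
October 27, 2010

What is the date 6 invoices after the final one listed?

April 27, 2011

All Wednesdays; the gaps (28, 35, 28) vary with month length.
This is the last Wednesday of each month.
November 2010 ends with Wednesday November 24, 2010.
Last Wednesday of December 2010: December 29, 2010.
January 2011 ends with Wednesday January 26, 2011.
Last Wednesday of February 2011: February 23, 2011.
March 2011 ends with Wednesday March 30, 2011.
April 2011 ends with Wednesday April 27, 2011.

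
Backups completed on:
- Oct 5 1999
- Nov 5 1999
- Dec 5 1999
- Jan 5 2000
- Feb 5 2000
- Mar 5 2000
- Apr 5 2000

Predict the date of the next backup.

May 5 2000

Each date is the 5th; the gaps (31, 30, 31, 31, 29, 31) track the month lengths.
The rule is the 5th of each month.
May 2000: May 5 2000.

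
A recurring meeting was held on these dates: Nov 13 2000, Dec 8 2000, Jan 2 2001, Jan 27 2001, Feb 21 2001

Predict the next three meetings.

Mar 18 2001, Apr 12 2001, May 7 2001

Gaps between consecutive events: 25, 25, 25, 25 days — a constant 25-day interval.
Feb 21 2001 + 25 days = Mar 18 2001.
Mar 18 2001 + 25 days = Apr 12 2001.
Apr 12 2001 + 25 days = May 7 2001.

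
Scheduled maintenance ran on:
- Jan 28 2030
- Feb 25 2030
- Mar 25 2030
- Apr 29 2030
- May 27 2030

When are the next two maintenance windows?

Jun 24 2030, Jul 29 2030

Every date is a Monday; gaps 28, 28, 35, 28 days.
Each is the last Monday of its month (at least one falls on the 29th or later, ruling out '4th Monday').
Last Monday of June 2030: Jun 24 2030.
Last Monday of July 2030: Jul 29 2030.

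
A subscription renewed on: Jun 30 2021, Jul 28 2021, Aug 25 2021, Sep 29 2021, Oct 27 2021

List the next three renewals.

Nov 24 2021, Dec 29 2021, Jan 26 2022

These are Wednesdays with 28, 28, 35, 28-day gaps.
Each is the final Wednesday of its month — Jun 30 2021 is past the 28th, so '4th Wednesday' doesn't fit.
November 2021 ends with Wednesday Nov 24 2021.
December 2021 ends with Wednesday Dec 29 2021.
Last Wednesday of January 2022: Jan 26 2022.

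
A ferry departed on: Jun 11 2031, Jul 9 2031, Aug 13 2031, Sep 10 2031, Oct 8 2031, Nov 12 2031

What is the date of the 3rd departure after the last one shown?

These are Wednesdays at 28- or 35-day spacing (28, 35, 28, 28, 35).
The pattern: 2nd Wednesday of the month.
2nd Wednesday of December 2031: Dec 10 2031.
2nd Wednesday of January 2032: Jan 14 2032.
February 2032 — 2nd Wednesday is Feb 11 2032.

Feb 11 2032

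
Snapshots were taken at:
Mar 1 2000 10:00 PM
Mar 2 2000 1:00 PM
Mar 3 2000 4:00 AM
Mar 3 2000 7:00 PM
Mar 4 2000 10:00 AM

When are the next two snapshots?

Mar 5 2000 1:00 AM, Mar 5 2000 4:00 PM

Gaps: 15, 15, 15, 15 hours — each event is 15 hours after the previous one.
Mar 4 2000 10:00 AM + 15 h = Mar 5 2000 1:00 AM.
Mar 5 2000 1:00 AM + 15 h = Mar 5 2000 4:00 PM.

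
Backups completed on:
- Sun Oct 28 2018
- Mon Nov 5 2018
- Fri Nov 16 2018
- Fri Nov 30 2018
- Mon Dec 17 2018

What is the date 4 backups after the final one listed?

Mon Mar 25 2019

Gaps: 8, 11, 14, 17 days — each gap is 3 larger than the previous one.
Next gap: 20 days. Mon Dec 17 2018 + 20 days = Sun Jan 6 2019.
Next gap: 23 days. Sun Jan 6 2019 + 23 days = Tue Jan 29 2019.
Next gap: 26 days. Tue Jan 29 2019 + 26 days = Sun Feb 24 2019.
Next gap: 29 days. Sun Feb 24 2019 + 29 days = Mon Mar 25 2019.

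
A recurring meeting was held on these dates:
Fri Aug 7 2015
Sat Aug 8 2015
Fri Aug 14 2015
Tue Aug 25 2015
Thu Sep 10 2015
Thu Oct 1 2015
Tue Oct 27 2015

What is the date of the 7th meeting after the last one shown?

Tue Sep 13 2016

Gaps: 1, 6, 11, 16, 21, 26 days — each gap is 5 larger than the previous one.
Next gap: 31 days. Tue Oct 27 2015 + 31 days = Fri Nov 27 2015.
Next gap: 36 days. Fri Nov 27 2015 + 36 days = Sat Jan 2 2016.
Next gap: 41 days. Sat Jan 2 2016 + 41 days = Fri Feb 12 2016.
Next gap: 46 days. Fri Feb 12 2016 + 46 days = Tue Mar 29 2016.
Next gap: 51 days. Tue Mar 29 2016 + 51 days = Thu May 19 2016.
Next gap: 56 days. Thu May 19 2016 + 56 days = Thu Jul 14 2016.
Next gap: 61 days. Thu Jul 14 2016 + 61 days = Tue Sep 13 2016.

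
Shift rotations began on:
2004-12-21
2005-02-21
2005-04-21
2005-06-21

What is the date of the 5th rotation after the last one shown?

2006-04-21

The day-of-month is always 21 (62, 59, 61 days between events).
So this recurs on the 21st of every 2 months.
August 2005: 2005-08-21.
Next: October 2005 → 2005-10-21.
Next: December 2005 → 2005-12-21.
Next: February 2006 → 2006-02-21.
April 2006: 2006-04-21.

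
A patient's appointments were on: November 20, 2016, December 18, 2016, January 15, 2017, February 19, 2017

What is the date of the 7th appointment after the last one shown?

These are Sundays at 28- or 35-day spacing (28, 28, 35).
The pattern: 3rd Sunday of the month.
3rd Sunday of March 2017: March 19, 2017.
April 2017 — 3rd Sunday is April 16, 2017.
3rd Sunday of May 2017: May 21, 2017.
June 2017 — 3rd Sunday is June 18, 2017.
July 2017 — 3rd Sunday is July 16, 2017.
August 2017 — 3rd Sunday is August 20, 2017.
3rd Sunday of September 2017: September 17, 2017.

September 17, 2017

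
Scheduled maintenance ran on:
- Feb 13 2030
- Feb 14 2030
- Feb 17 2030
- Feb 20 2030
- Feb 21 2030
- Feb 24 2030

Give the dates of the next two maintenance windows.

The gap pattern 1, 3, 3, 1, 3 repeats every 3 events.
These are the Wednesdays, Thursdays and Sundays of each week.
Next Wednesday: Feb 27 2030.
The following Thursday is Feb 28 2030.

Feb 27 2030, Feb 28 2030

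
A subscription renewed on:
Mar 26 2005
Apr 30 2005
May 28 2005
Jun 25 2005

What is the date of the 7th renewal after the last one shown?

Every date is a Saturday; gaps 35, 28, 28 days.
Each is the last Saturday of its month (at least one falls on the 29th or later, ruling out '4th Saturday').
Last Saturday of July 2005: Jul 30 2005.
August 2005 ends with Saturday Aug 27 2005.
September 2005 ends with Saturday Sep 24 2005.
October 2005 ends with Saturday Oct 29 2005.
November 2005 ends with Saturday Nov 26 2005.
December 2005 ends with Saturday Dec 31 2005.
January 2006 ends with Saturday Jan 28 2006.

Jan 28 2006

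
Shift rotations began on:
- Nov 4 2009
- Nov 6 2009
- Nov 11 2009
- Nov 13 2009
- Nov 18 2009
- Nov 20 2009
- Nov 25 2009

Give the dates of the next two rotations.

Nov 27 2009, Dec 2 2009

Every event lands on a Wednesday or Friday (gaps cycle 2, 5, 2, 5, 2, 5).
So the schedule is: every Wednesday and Friday.
The following Friday is Nov 27 2009.
The following Wednesday is Dec 2 2009.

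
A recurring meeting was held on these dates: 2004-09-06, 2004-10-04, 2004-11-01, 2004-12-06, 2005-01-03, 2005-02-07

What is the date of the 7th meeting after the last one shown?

These are Mondays at 28- or 35-day spacing (28, 28, 35, 28, 35).
The pattern: 1st Monday of the month.
March 2005 — 1st Monday is 2005-03-07.
1st Monday of April 2005: 2005-04-04.
1st Monday of May 2005: 2005-05-02.
June 2005 — 1st Monday is 2005-06-06.
July 2005 — 1st Monday is 2005-07-04.
August 2005 — 1st Monday is 2005-08-01.
September 2005 — 1st Monday is 2005-09-05.

2005-09-05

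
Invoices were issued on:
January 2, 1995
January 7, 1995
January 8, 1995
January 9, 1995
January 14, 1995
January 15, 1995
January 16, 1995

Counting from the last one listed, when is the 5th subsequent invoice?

January 29, 1995

The gap pattern 5, 1, 1, 5, 1, 1 repeats every 3 events.
These are the Mondays, Saturdays and Sundays of each week.
The following Saturday is January 21, 1995.
The following Sunday is January 22, 1995.
Next Monday: January 23, 1995.
The following Saturday is January 28, 1995.
Next Sunday: January 29, 1995.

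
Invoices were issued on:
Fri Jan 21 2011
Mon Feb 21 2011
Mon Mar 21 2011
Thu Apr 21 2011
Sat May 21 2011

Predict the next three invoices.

Each date is the 21st; the gaps (31, 28, 31, 30) track the month lengths.
The rule is the 21st of each month.
June 2011: Tue Jun 21 2011.
Next: July 2011 → Thu Jul 21 2011.
August 2011: Sun Aug 21 2011.

Tue Jun 21 2011, Thu Jul 21 2011, Sun Aug 21 2011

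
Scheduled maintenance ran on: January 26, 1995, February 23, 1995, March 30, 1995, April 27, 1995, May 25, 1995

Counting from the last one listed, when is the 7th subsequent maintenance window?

These are Thursdays with 28, 35, 28, 28-day gaps.
Each is the final Thursday of its month — March 30, 1995 is past the 28th, so '4th Thursday' doesn't fit.
Last Thursday of June 1995: June 29, 1995.
Last Thursday of July 1995: July 27, 1995.
August 1995 ends with Thursday August 31, 1995.
September 1995 ends with Thursday September 28, 1995.
October 1995 ends with Thursday October 26, 1995.
November 1995 ends with Thursday November 30, 1995.
Last Thursday of December 1995: December 28, 1995.

December 28, 1995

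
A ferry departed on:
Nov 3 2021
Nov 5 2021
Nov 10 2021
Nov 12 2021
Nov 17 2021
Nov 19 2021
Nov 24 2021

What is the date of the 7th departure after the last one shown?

Dec 17 2021

Every event lands on a Wednesday or Friday (gaps cycle 2, 5, 2, 5, 2, 5).
So the schedule is: every Wednesday and Friday.
The following Friday is Nov 26 2021.
Next Wednesday: Dec 1 2021.
Next Friday: Dec 3 2021.
Next Wednesday: Dec 8 2021.
The following Friday is Dec 10 2021.
The following Wednesday is Dec 15 2021.
The following Friday is Dec 17 2021.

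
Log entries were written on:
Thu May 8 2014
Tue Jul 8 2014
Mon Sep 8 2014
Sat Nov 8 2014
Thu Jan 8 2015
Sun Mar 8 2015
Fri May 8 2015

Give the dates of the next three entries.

Wed Jul 8 2015, Tue Sep 8 2015, Sun Nov 8 2015

The day-of-month is always 8 (61, 62, 61, 61, 59, 61 days between events).
So this recurs on the 8th of every 2 months.
Next: July 2015 → Wed Jul 8 2015.
Next: September 2015 → Tue Sep 8 2015.
Next: November 2015 → Sun Nov 8 2015.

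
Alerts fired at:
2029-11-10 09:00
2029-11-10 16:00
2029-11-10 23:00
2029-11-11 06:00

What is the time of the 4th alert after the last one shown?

Spacing: 7, 7, 7 h — constant 7 h.
2029-11-11 06:00 + 7 h = 2029-11-11 13:00.
2029-11-11 13:00 + 7 h = 2029-11-11 20:00.
2029-11-11 20:00 + 7 h = 2029-11-12 03:00.
2029-11-12 03:00 + 7 h = 2029-11-12 10:00.

2029-11-12 10:00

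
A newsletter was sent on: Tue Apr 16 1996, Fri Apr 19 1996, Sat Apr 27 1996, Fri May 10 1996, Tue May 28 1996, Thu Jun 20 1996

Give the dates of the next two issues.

The spacing grows by 5 each time: 3, 8, 13, 18, 23 days.
Next gap: 28 days. Thu Jun 20 1996 + 28 days = Thu Jul 18 1996.
Next gap: 33 days. Thu Jul 18 1996 + 33 days = Tue Aug 20 1996.

Thu Jul 18 1996, Tue Aug 20 1996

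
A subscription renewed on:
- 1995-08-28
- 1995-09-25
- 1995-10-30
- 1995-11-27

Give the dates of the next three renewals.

Every date is a Monday; gaps 28, 35, 28 days.
Each is the last Monday of its month (at least one falls on the 29th or later, ruling out '4th Monday').
December 1995 ends with Monday 1995-12-25.
Last Monday of January 1996: 1996-01-29.
February 1996 ends with Monday 1996-02-26.

1995-12-25, 1996-01-29, 1996-02-26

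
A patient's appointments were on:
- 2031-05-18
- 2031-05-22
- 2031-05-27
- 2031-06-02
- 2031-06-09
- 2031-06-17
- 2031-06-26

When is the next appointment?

2031-07-06

The spacing grows by 1 each time: 4, 5, 6, 7, 8, 9 days.
Next gap: 10 days. 2031-06-26 + 10 days = 2031-07-06.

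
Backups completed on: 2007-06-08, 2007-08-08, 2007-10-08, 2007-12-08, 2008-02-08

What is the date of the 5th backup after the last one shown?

The day-of-month is always 8 (61, 61, 61, 62 days between events).
So this recurs on the 8th of every 2 months.
April 2008: 2008-04-08.
Next: June 2008 → 2008-06-08.
August 2008: 2008-08-08.
Next: October 2008 → 2008-10-08.
Next: December 2008 → 2008-12-08.

2008-12-08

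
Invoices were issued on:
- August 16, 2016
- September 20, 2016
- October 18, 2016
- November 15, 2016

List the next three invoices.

December 20, 2016; January 17, 2017; February 21, 2017

Gaps: 35, 28, 28 days — a mix of 28 and 35. Every date is a Tuesday.
Each is the 3rd Tuesday of its month.
3rd Tuesday of December 2016: December 20, 2016.
3rd Tuesday of January 2017: January 17, 2017.
3rd Tuesday of February 2017: February 21, 2017.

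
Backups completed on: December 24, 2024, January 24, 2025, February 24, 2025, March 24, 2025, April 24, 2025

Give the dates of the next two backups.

May 24, 2025; June 24, 2025

The day-of-month is always 24 (31, 31, 28, 31 days between events).
So this recurs on the 24th of each month.
Next: May 2025 → May 24, 2025.
June 2025: June 24, 2025.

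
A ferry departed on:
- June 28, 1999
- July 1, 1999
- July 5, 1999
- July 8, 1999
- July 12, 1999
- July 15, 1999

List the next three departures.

July 19, 1999; July 22, 1999; July 26, 1999

The gap pattern 3, 4, 3, 4, 3 repeats every 2 events.
These are the Mondays and Thursdays of each week.
Next Monday: July 19, 1999.
Next Thursday: July 22, 1999.
The following Monday is July 26, 1999.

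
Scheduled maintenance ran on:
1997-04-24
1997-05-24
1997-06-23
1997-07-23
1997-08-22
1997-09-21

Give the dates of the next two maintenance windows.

The spacing is 30, 30, 30, 30, 30 days — always 30 days.
1997-09-21 + 30 days = 1997-10-21.
1997-10-21 + 30 days = 1997-11-20.

1997-10-21, 1997-11-20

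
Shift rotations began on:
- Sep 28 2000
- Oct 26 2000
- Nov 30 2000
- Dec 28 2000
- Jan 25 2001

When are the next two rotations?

These are Thursdays with 28, 35, 28, 28-day gaps.
Each is the final Thursday of its month — Nov 30 2000 is past the 28th, so '4th Thursday' doesn't fit.
February 2001 ends with Thursday Feb 22 2001.
Last Thursday of March 2001: Mar 29 2001.

Feb 22 2001, Mar 29 2001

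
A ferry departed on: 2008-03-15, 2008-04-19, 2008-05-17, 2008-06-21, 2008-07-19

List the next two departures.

All dates are Saturdays, 35, 28, 35, 28 days apart.
Specifically, the 3rd Saturday of each month.
August 2008 — 3rd Saturday is 2008-08-16.
September 2008 — 3rd Saturday is 2008-09-20.

2008-08-16, 2008-09-20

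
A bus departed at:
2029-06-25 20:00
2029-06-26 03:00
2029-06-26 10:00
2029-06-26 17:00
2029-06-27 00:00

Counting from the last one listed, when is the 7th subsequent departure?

The interval is a steady 7 hours (7, 7, 7, 7).
2029-06-27 00:00 + 7 h = 2029-06-27 07:00.
2029-06-27 07:00 + 7 h = 2029-06-27 14:00.
2029-06-27 14:00 + 7 h = 2029-06-27 21:00.
2029-06-27 21:00 + 7 h = 2029-06-28 04:00.
2029-06-28 04:00 + 7 h = 2029-06-28 11:00.
2029-06-28 11:00 + 7 h = 2029-06-28 18:00.
2029-06-28 18:00 + 7 h = 2029-06-29 01:00.

2029-06-29 01:00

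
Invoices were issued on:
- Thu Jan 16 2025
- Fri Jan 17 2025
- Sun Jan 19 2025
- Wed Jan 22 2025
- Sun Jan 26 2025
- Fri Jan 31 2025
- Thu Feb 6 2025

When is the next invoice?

Thu Feb 13 2025

Gaps: 1, 2, 3, 4, 5, 6 days — each gap is 1 larger than the previous one.
Next gap: 7 days. Thu Feb 6 2025 + 7 days = Thu Feb 13 2025.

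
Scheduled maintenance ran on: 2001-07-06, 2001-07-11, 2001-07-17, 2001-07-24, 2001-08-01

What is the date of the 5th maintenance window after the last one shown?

Intervals are 5, 6, 7, 8 days — an arithmetic progression with common difference 1.
Next gap: 9 days. 2001-08-01 + 9 days = 2001-08-10.
Next gap: 10 days. 2001-08-10 + 10 days = 2001-08-20.
Next gap: 11 days. 2001-08-20 + 11 days = 2001-08-31.
Next gap: 12 days. 2001-08-31 + 12 days = 2001-09-12.
Next gap: 13 days. 2001-09-12 + 13 days = 2001-09-25.

2001-09-25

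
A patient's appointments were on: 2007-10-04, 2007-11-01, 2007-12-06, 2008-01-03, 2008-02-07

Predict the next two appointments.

2008-03-06, 2008-04-03

All dates are Thursdays, 28, 35, 28, 35 days apart.
Specifically, the 1st Thursday of each month.
March 2008 — 1st Thursday is 2008-03-06.
April 2008 — 1st Thursday is 2008-04-03.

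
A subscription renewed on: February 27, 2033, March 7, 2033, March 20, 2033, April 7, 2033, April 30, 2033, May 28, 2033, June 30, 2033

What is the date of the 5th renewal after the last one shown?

February 25, 2034

Gaps: 8, 13, 18, 23, 28, 33 days — each gap is 5 larger than the previous one.
Next gap: 38 days. June 30, 2033 + 38 days = August 7, 2033.
Next gap: 43 days. August 7, 2033 + 43 days = September 19, 2033.
Next gap: 48 days. September 19, 2033 + 48 days = November 6, 2033.
Next gap: 53 days. November 6, 2033 + 53 days = December 29, 2033.
Next gap: 58 days. December 29, 2033 + 58 days = February 25, 2034.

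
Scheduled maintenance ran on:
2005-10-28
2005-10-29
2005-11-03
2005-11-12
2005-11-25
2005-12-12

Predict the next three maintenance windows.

The spacing grows by 4 each time: 1, 5, 9, 13, 17 days.
Next gap: 21 days. 2005-12-12 + 21 days = 2006-01-02.
Next gap: 25 days. 2006-01-02 + 25 days = 2006-01-27.
Next gap: 29 days. 2006-01-27 + 29 days = 2006-02-25.

2006-01-02, 2006-01-27, 2006-02-25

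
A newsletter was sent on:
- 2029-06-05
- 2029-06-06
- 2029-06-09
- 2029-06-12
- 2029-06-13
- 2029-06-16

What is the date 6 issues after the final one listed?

Gaps: 1, 3, 3, 1, 3 days — not constant, but cyclic with period 3.
The events fall on every Tuesday, Wednesday and Saturday.
Next Tuesday: 2029-06-19.
The following Wednesday is 2029-06-20.
The following Saturday is 2029-06-23.
The following Tuesday is 2029-06-26.
The following Wednesday is 2029-06-27.
Next Saturday: 2029-06-30.

2029-06-30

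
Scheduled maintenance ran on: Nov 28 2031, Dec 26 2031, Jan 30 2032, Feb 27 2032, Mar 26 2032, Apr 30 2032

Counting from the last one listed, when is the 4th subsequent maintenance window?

Aug 27 2032

All Fridays; the gaps (28, 35, 28, 28, 35) vary with month length.
This is the last Friday of each month.
Last Friday of May 2032: May 28 2032.
Last Friday of June 2032: Jun 25 2032.
Last Friday of July 2032: Jul 30 2032.
August 2032 ends with Friday Aug 27 2032.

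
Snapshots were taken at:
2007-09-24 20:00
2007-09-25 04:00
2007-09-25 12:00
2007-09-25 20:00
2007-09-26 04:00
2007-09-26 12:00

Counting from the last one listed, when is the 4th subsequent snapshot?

2007-09-27 20:00

Gaps: 8, 8, 8, 8, 8 hours — each event is 8 hours after the previous one.
2007-09-26 12:00 + 8 h = 2007-09-26 20:00.
2007-09-26 20:00 + 8 h = 2007-09-27 04:00.
2007-09-27 04:00 + 8 h = 2007-09-27 12:00.
2007-09-27 12:00 + 8 h = 2007-09-27 20:00.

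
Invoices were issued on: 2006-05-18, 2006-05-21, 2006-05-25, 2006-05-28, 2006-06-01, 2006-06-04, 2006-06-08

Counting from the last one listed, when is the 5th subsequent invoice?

2006-06-25

Every event lands on a Thursday or Sunday (gaps cycle 3, 4, 3, 4, 3, 4).
So the schedule is: every Thursday and Sunday.
The following Sunday is 2006-06-11.
Next Thursday: 2006-06-15.
The following Sunday is 2006-06-18.
Next Thursday: 2006-06-22.
The following Sunday is 2006-06-25.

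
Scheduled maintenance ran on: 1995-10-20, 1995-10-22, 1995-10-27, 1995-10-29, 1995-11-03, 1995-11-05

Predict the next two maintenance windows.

The gap pattern 2, 5, 2, 5, 2 repeats every 2 events.
These are the Fridays and Sundays of each week.
The following Friday is 1995-11-10.
Next Sunday: 1995-11-12.

1995-11-10, 1995-11-12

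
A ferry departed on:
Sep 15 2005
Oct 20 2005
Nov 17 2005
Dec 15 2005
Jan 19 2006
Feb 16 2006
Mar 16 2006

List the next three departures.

Apr 20 2006, May 18 2006, Jun 15 2006

Gaps: 35, 28, 28, 35, 28, 28 days — a mix of 28 and 35. Every date is a Thursday.
Each is the 3rd Thursday of its month.
3rd Thursday of April 2006: Apr 20 2006.
May 2006 — 3rd Thursday is May 18 2006.
June 2006 — 3rd Thursday is Jun 15 2006.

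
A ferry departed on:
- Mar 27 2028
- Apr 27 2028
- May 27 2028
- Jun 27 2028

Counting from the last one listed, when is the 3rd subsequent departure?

Sep 27 2028

The day-of-month is always 27 (31, 30, 31 days between events).
So this recurs on the 27th of each month.
July 2028: Jul 27 2028.
Next: August 2028 → Aug 27 2028.
Next: September 2028 → Sep 27 2028.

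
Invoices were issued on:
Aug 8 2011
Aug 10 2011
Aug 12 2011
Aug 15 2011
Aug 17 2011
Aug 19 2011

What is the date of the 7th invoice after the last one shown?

Gaps: 2, 2, 3, 2, 2 days — not constant, but cyclic with period 3.
The events fall on every Monday, Wednesday and Friday.
The following Monday is Aug 22 2011.
Next Wednesday: Aug 24 2011.
The following Friday is Aug 26 2011.
The following Monday is Aug 29 2011.
The following Wednesday is Aug 31 2011.
The following Friday is Sep 2 2011.
The following Monday is Sep 5 2011.

Sep 5 2011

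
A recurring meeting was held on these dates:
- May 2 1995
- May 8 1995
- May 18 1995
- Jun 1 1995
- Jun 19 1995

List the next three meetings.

Intervals are 6, 10, 14, 18 days — an arithmetic progression with common difference 4.
Next gap: 22 days. Jun 19 1995 + 22 days = Jul 11 1995.
Next gap: 26 days. Jul 11 1995 + 26 days = Aug 6 1995.
Next gap: 30 days. Aug 6 1995 + 30 days = Sep 5 1995.

Jul 11 1995, Aug 6 1995, Sep 5 1995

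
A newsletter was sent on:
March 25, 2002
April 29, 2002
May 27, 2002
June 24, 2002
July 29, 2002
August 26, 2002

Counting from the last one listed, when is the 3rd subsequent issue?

November 25, 2002

Every date is a Monday; gaps 35, 28, 28, 35, 28 days.
Each is the last Monday of its month (at least one falls on the 29th or later, ruling out '4th Monday').
September 2002 ends with Monday September 30, 2002.
October 2002 ends with Monday October 28, 2002.
November 2002 ends with Monday November 25, 2002.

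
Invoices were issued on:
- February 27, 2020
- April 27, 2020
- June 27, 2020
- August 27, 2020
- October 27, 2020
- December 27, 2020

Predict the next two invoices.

February 27, 2021; April 27, 2021

Each date is the 27th; the gaps (60, 61, 61, 61, 61) track the month lengths.
The rule is the 27th of every 2 months.
Next: February 2021 → February 27, 2021.
April 2021: April 27, 2021.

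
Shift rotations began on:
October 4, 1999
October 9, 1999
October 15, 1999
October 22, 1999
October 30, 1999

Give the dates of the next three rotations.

November 8, 1999; November 18, 1999; November 29, 1999

Gaps: 5, 6, 7, 8 days — each gap is 1 larger than the previous one.
Next gap: 9 days. October 30, 1999 + 9 days = November 8, 1999.
Next gap: 10 days. November 8, 1999 + 10 days = November 18, 1999.
Next gap: 11 days. November 18, 1999 + 11 days = November 29, 1999.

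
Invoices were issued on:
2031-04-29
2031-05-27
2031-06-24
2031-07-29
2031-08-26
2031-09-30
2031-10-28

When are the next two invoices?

These are Tuesdays with 28, 28, 35, 28, 35, 28-day gaps.
Each is the final Tuesday of its month — 2031-04-29 is past the 28th, so '4th Tuesday' doesn't fit.
November 2031 ends with Tuesday 2031-11-25.
Last Tuesday of December 2031: 2031-12-30.

2031-11-25, 2031-12-30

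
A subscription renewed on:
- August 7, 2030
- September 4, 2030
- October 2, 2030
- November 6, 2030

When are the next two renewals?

All dates are Wednesdays, 28, 28, 35 days apart.
Specifically, the 1st Wednesday of each month.
December 2030 — 1st Wednesday is December 4, 2030.
January 2031 — 1st Wednesday is January 1, 2031.

December 4, 2030; January 1, 2031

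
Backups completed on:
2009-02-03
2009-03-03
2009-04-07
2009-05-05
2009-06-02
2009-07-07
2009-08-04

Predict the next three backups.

All dates are Tuesdays, 28, 35, 28, 28, 35, 28 days apart.
Specifically, the 1st Tuesday of each month.
September 2009 — 1st Tuesday is 2009-09-01.
1st Tuesday of October 2009: 2009-10-06.
1st Tuesday of November 2009: 2009-11-03.

2009-09-01, 2009-10-06, 2009-11-03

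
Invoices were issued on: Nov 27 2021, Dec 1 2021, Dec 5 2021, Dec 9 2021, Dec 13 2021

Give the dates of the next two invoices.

Dec 17 2021, Dec 21 2021

Gaps between consecutive events: 4, 4, 4, 4 days — a constant 4-day interval.
Dec 13 2021 + 4 days = Dec 17 2021.
Dec 17 2021 + 4 days = Dec 21 2021.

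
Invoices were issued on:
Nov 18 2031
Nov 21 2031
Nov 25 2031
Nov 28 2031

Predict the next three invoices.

Dec 2 2031, Dec 5 2031, Dec 9 2031

The gap pattern 3, 4, 3 repeats every 2 events.
These are the Tuesdays and Fridays of each week.
Next Tuesday: Dec 2 2031.
Next Friday: Dec 5 2031.
The following Tuesday is Dec 9 2031.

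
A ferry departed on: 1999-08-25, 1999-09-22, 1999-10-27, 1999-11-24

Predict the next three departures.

1999-12-22, 2000-01-26, 2000-02-23

All dates are Wednesdays, 28, 35, 28 days apart.
Specifically, the 4th Wednesday of each month.
4th Wednesday of December 1999: 1999-12-22.
January 2000 — 4th Wednesday is 2000-01-26.
4th Wednesday of February 2000: 2000-02-23.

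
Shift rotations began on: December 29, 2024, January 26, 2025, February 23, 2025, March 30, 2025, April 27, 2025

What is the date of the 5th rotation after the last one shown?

September 28, 2025

All Sundays; the gaps (28, 28, 35, 28) vary with month length.
This is the last Sunday of each month.
Last Sunday of May 2025: May 25, 2025.
June 2025 ends with Sunday June 29, 2025.
July 2025 ends with Sunday July 27, 2025.
August 2025 ends with Sunday August 31, 2025.
September 2025 ends with Sunday September 28, 2025.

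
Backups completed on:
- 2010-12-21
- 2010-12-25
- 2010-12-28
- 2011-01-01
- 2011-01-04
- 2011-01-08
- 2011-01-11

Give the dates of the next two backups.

2011-01-15, 2011-01-18

The gap pattern 4, 3, 4, 3, 4, 3 repeats every 2 events.
These are the Tuesdays and Saturdays of each week.
Next Saturday: 2011-01-15.
The following Tuesday is 2011-01-18.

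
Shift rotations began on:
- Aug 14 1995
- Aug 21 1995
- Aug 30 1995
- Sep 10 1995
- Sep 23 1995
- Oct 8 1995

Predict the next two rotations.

Gaps: 7, 9, 11, 13, 15 days — each gap is 2 larger than the previous one.
Next gap: 17 days. Oct 8 1995 + 17 days = Oct 25 1995.
Next gap: 19 days. Oct 25 1995 + 19 days = Nov 13 1995.

Oct 25 1995, Nov 13 1995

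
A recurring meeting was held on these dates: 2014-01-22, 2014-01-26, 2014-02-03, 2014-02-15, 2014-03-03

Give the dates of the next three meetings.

2014-03-23, 2014-04-16, 2014-05-14

The spacing grows by 4 each time: 4, 8, 12, 16 days.
Next gap: 20 days. 2014-03-03 + 20 days = 2014-03-23.
Next gap: 24 days. 2014-03-23 + 24 days = 2014-04-16.
Next gap: 28 days. 2014-04-16 + 28 days = 2014-05-14.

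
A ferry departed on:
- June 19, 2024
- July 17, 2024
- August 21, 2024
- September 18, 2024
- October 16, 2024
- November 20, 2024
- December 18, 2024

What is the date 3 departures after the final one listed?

March 19, 2025

These are Wednesdays at 28- or 35-day spacing (28, 35, 28, 28, 35, 28).
The pattern: 3rd Wednesday of the month.
3rd Wednesday of January 2025: January 15, 2025.
3rd Wednesday of February 2025: February 19, 2025.
March 2025 — 3rd Wednesday is March 19, 2025.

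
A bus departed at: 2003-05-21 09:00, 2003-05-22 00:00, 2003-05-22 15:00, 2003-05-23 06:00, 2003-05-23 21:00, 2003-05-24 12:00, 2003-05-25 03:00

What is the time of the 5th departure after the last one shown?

2003-05-28 06:00

The interval is a steady 15 hours (15, 15, 15, 15, 15, 15).
2003-05-25 03:00 + 15 h = 2003-05-25 18:00.
2003-05-25 18:00 + 15 h = 2003-05-26 09:00.
2003-05-26 09:00 + 15 h = 2003-05-27 00:00.
2003-05-27 00:00 + 15 h = 2003-05-27 15:00.
2003-05-27 15:00 + 15 h = 2003-05-28 06:00.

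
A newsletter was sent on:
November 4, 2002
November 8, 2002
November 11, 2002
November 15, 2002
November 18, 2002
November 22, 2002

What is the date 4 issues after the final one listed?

The gap pattern 4, 3, 4, 3, 4 repeats every 2 events.
These are the Mondays and Fridays of each week.
The following Monday is November 25, 2002.
The following Friday is November 29, 2002.
Next Monday: December 2, 2002.
Next Friday: December 6, 2002.

December 6, 2002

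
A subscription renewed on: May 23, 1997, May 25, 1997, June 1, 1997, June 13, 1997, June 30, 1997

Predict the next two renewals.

July 22, 1997; August 18, 1997

Intervals are 2, 7, 12, 17 days — an arithmetic progression with common difference 5.
Next gap: 22 days. June 30, 1997 + 22 days = July 22, 1997.
Next gap: 27 days. July 22, 1997 + 27 days = August 18, 1997.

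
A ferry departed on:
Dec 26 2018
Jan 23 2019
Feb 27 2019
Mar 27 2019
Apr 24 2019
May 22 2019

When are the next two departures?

Gaps: 28, 35, 28, 28, 28 days — a mix of 28 and 35. Every date is a Wednesday.
Each is the 4th Wednesday of its month.
4th Wednesday of June 2019: Jun 26 2019.
4th Wednesday of July 2019: Jul 24 2019.

Jun 26 2019, Jul 24 2019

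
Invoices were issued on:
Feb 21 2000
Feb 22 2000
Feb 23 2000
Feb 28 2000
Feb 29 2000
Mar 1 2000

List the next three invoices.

The gap pattern 1, 1, 5, 1, 1 repeats every 3 events.
These are the Mondays, Tuesdays and Wednesdays of each week.
Next Monday: Mar 6 2000.
The following Tuesday is Mar 7 2000.
Next Wednesday: Mar 8 2000.

Mar 6 2000, Mar 7 2000, Mar 8 2000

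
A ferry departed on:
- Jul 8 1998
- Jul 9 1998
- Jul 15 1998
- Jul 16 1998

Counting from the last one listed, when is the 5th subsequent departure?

Aug 5 1998

The gap pattern 1, 6, 1 repeats every 2 events.
These are the Wednesdays and Thursdays of each week.
The following Wednesday is Jul 22 1998.
The following Thursday is Jul 23 1998.
The following Wednesday is Jul 29 1998.
Next Thursday: Jul 30 1998.
The following Wednesday is Aug 5 1998.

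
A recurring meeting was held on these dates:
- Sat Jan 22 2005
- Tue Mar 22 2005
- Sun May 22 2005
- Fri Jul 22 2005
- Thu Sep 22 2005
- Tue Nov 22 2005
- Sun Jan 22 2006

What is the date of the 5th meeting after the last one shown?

Each date is the 22nd; the gaps (59, 61, 61, 62, 61, 61) track the month lengths.
The rule is the 22nd of every 2 months.
Next: March 2006 → Wed Mar 22 2006.
Next: May 2006 → Mon May 22 2006.
Next: July 2006 → Sat Jul 22 2006.
September 2006: Fri Sep 22 2006.
November 2006: Wed Nov 22 2006.

Wed Nov 22 2006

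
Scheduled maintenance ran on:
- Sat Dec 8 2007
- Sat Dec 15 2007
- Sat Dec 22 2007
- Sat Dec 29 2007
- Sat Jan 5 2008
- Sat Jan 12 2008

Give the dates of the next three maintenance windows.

Sat Jan 19 2008, Sat Jan 26 2008, Sat Feb 2 2008

Gaps between consecutive events: 7, 7, 7, 7, 7 days — a constant 7-day interval.
Sat Jan 12 2008 + 7 days = Sat Jan 19 2008.
Sat Jan 19 2008 + 7 days = Sat Jan 26 2008.
Sat Jan 26 2008 + 7 days = Sat Feb 2 2008.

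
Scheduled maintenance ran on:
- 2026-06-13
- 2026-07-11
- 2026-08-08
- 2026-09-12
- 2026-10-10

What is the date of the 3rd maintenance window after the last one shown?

All dates are Saturdays, 28, 28, 35, 28 days apart.
Specifically, the 2nd Saturday of each month.
November 2026 — 2nd Saturday is 2026-11-14.
2nd Saturday of December 2026: 2026-12-12.
2nd Saturday of January 2027: 2027-01-09.

2027-01-09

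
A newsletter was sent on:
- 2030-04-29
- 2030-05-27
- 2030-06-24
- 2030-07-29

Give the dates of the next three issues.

These are Mondays with 28, 28, 35-day gaps.
Each is the final Monday of its month — 2030-04-29 is past the 28th, so '4th Monday' doesn't fit.
Last Monday of August 2030: 2030-08-26.
September 2030 ends with Monday 2030-09-30.
Last Monday of October 2030: 2030-10-28.

2030-08-26, 2030-09-30, 2030-10-28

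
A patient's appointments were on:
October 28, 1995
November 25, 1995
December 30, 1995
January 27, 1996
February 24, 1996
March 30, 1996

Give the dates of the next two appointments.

April 27, 1996; May 25, 1996

These are Saturdays with 28, 35, 28, 28, 35-day gaps.
Each is the final Saturday of its month — December 30, 1995 is past the 28th, so '4th Saturday' doesn't fit.
Last Saturday of April 1996: April 27, 1996.
Last Saturday of May 1996: May 25, 1996.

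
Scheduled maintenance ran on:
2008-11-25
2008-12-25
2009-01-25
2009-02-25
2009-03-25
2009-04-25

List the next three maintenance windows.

2009-05-25, 2009-06-25, 2009-07-25

The day-of-month is always 25 (30, 31, 31, 28, 31 days between events).
So this recurs on the 25th of each month.
May 2009: 2009-05-25.
Next: June 2009 → 2009-06-25.
July 2009: 2009-07-25.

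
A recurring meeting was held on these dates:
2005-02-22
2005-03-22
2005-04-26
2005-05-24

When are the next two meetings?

2005-06-28, 2005-07-26

Gaps: 28, 35, 28 days — a mix of 28 and 35. Every date is a Tuesday.
Each is the 4th Tuesday of its month.
4th Tuesday of June 2005: 2005-06-28.
July 2005 — 4th Tuesday is 2005-07-26.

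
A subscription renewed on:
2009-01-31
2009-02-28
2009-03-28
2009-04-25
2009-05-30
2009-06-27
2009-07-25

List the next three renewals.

2009-08-29, 2009-09-26, 2009-10-31

All Saturdays; the gaps (28, 28, 28, 35, 28, 28) vary with month length.
This is the last Saturday of each month.
August 2009 ends with Saturday 2009-08-29.
Last Saturday of September 2009: 2009-09-26.
October 2009 ends with Saturday 2009-10-31.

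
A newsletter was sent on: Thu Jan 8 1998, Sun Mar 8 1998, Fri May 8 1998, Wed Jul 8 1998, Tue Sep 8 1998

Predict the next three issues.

Sun Nov 8 1998, Fri Jan 8 1999, Mon Mar 8 1999

Each date is the 8th; the gaps (59, 61, 61, 62) track the month lengths.
The rule is the 8th of every 2 months.
November 1998: Sun Nov 8 1998.
January 1999: Fri Jan 8 1999.
Next: March 1999 → Mon Mar 8 1999.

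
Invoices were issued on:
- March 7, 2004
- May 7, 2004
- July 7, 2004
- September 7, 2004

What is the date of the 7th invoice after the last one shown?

The day-of-month is always 7 (61, 61, 62 days between events).
So this recurs on the 7th of every 2 months.
November 2004: November 7, 2004.
January 2005: January 7, 2005.
March 2005: March 7, 2005.
May 2005: May 7, 2005.
July 2005: July 7, 2005.
September 2005: September 7, 2005.
Next: November 2005 → November 7, 2005.

November 7, 2005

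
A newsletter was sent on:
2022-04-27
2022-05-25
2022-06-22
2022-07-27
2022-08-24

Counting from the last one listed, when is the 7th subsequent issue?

All dates are Wednesdays, 28, 28, 35, 28 days apart.
Specifically, the 4th Wednesday of each month.
September 2022 — 4th Wednesday is 2022-09-28.
4th Wednesday of October 2022: 2022-10-26.
November 2022 — 4th Wednesday is 2022-11-23.
December 2022 — 4th Wednesday is 2022-12-28.
January 2023 — 4th Wednesday is 2023-01-25.
4th Wednesday of February 2023: 2023-02-22.
4th Wednesday of March 2023: 2023-03-22.

2023-03-22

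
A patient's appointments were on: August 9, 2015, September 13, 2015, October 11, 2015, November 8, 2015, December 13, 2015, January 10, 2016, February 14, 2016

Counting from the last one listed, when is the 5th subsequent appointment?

July 10, 2016

Gaps: 35, 28, 28, 35, 28, 35 days — a mix of 28 and 35. Every date is a Sunday.
Each is the 2nd Sunday of its month.
2nd Sunday of March 2016: March 13, 2016.
April 2016 — 2nd Sunday is April 10, 2016.
May 2016 — 2nd Sunday is May 8, 2016.
2nd Sunday of June 2016: June 12, 2016.
2nd Sunday of July 2016: July 10, 2016.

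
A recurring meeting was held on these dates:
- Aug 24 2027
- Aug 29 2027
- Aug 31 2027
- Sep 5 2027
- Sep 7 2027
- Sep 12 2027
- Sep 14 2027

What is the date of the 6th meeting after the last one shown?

Oct 5 2027

The gap pattern 5, 2, 5, 2, 5, 2 repeats every 2 events.
These are the Tuesdays and Sundays of each week.
Next Sunday: Sep 19 2027.
Next Tuesday: Sep 21 2027.
Next Sunday: Sep 26 2027.
Next Tuesday: Sep 28 2027.
The following Sunday is Oct 3 2027.
Next Tuesday: Oct 5 2027.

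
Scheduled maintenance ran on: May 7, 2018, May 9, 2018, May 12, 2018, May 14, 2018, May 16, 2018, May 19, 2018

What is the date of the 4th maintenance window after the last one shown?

May 28, 2018

Gaps: 2, 3, 2, 2, 3 days — not constant, but cyclic with period 3.
The events fall on every Monday, Wednesday and Saturday.
Next Monday: May 21, 2018.
Next Wednesday: May 23, 2018.
Next Saturday: May 26, 2018.
The following Monday is May 28, 2018.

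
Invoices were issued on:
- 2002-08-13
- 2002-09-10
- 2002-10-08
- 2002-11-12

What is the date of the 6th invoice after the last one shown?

Gaps: 28, 28, 35 days — a mix of 28 and 35. Every date is a Tuesday.
Each is the 2nd Tuesday of its month.
December 2002 — 2nd Tuesday is 2002-12-10.
January 2003 — 2nd Tuesday is 2003-01-14.
2nd Tuesday of February 2003: 2003-02-11.
March 2003 — 2nd Tuesday is 2003-03-11.
April 2003 — 2nd Tuesday is 2003-04-08.
May 2003 — 2nd Tuesday is 2003-05-13.

2003-05-13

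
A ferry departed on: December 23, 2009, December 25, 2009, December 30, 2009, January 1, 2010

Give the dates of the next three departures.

The gap pattern 2, 5, 2 repeats every 2 events.
These are the Wednesdays and Fridays of each week.
The following Wednesday is January 6, 2010.
Next Friday: January 8, 2010.
Next Wednesday: January 13, 2010.

January 6, 2010; January 8, 2010; January 13, 2010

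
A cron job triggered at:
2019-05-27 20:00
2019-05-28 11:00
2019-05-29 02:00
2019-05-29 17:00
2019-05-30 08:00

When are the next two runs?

2019-05-30 23:00, 2019-05-31 14:00

The interval is a steady 15 hours (15, 15, 15, 15).
2019-05-30 08:00 + 15 h = 2019-05-30 23:00.
2019-05-30 23:00 + 15 h = 2019-05-31 14:00.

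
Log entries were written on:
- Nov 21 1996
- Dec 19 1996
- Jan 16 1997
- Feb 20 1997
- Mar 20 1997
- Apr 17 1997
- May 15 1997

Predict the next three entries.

These are Thursdays at 28- or 35-day spacing (28, 28, 35, 28, 28, 28).
The pattern: 3rd Thursday of the month.
3rd Thursday of June 1997: Jun 19 1997.
3rd Thursday of July 1997: Jul 17 1997.
3rd Thursday of August 1997: Aug 21 1997.

Jun 19 1997, Jul 17 1997, Aug 21 1997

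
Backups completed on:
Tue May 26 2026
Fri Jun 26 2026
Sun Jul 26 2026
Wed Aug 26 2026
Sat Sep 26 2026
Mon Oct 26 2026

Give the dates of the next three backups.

The day-of-month is always 26 (31, 30, 31, 31, 30 days between events).
So this recurs on the 26th of each month.
Next: November 2026 → Thu Nov 26 2026.
December 2026: Sat Dec 26 2026.
Next: January 2027 → Tue Jan 26 2027.

Thu Nov 26 2026, Sat Dec 26 2026, Tue Jan 26 2027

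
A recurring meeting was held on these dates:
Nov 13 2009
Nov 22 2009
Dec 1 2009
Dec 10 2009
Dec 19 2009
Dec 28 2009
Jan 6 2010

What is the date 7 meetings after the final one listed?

The spacing is 9, 9, 9, 9, 9, 9 days — always 9 days.
Jan 6 2010 + 9 days = Jan 15 2010.
Jan 15 2010 + 9 days = Jan 24 2010.
Jan 24 2010 + 9 days = Feb 2 2010.
Feb 2 2010 + 9 days = Feb 11 2010.
Feb 11 2010 + 9 days = Feb 20 2010.
Feb 20 2010 + 9 days = Mar 1 2010.
Mar 1 2010 + 9 days = Mar 10 2010.

Mar 10 2010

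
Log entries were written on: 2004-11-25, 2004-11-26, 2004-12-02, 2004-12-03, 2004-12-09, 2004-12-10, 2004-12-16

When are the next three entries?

2004-12-17, 2004-12-23, 2004-12-24

The gap pattern 1, 6, 1, 6, 1, 6 repeats every 2 events.
These are the Thursdays and Fridays of each week.
The following Friday is 2004-12-17.
The following Thursday is 2004-12-23.
Next Friday: 2004-12-24.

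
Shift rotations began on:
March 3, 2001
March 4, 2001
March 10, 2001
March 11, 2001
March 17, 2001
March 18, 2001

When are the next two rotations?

Every event lands on a Saturday or Sunday (gaps cycle 1, 6, 1, 6, 1).
So the schedule is: every Saturday and Sunday.
The following Saturday is March 24, 2001.
Next Sunday: March 25, 2001.

March 24, 2001; March 25, 2001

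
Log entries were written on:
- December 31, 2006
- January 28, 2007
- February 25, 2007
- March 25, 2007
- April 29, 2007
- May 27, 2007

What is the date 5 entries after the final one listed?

October 28, 2007

These are Sundays with 28, 28, 28, 35, 28-day gaps.
Each is the final Sunday of its month — December 31, 2006 is past the 28th, so '4th Sunday' doesn't fit.
Last Sunday of June 2007: June 24, 2007.
July 2007 ends with Sunday July 29, 2007.
August 2007 ends with Sunday August 26, 2007.
September 2007 ends with Sunday September 30, 2007.
October 2007 ends with Sunday October 28, 2007.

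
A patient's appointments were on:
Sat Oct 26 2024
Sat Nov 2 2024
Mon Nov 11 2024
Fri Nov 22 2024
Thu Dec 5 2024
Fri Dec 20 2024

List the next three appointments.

Mon Jan 6 2025, Sat Jan 25 2025, Sat Feb 15 2025

The spacing grows by 2 each time: 7, 9, 11, 13, 15 days.
Next gap: 17 days. Fri Dec 20 2024 + 17 days = Mon Jan 6 2025.
Next gap: 19 days. Mon Jan 6 2025 + 19 days = Sat Jan 25 2025.
Next gap: 21 days. Sat Jan 25 2025 + 21 days = Sat Feb 15 2025.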